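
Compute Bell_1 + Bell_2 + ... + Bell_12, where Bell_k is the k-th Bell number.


Recall Bell_k counts set partitions of a k-set (with Bell_0 = 1 by convention).
Bell_1 through Bell_12: 1, 2, 5, 15, 52, 203, 877, 4140, 21147, 115975, 678570, 4213597
Sum = 1 + 2 + 5 + 15 + 52 + 203 + 877 + 4140 + 21147 + 115975 + 678570 + 4213597 = 5034584.

5034584


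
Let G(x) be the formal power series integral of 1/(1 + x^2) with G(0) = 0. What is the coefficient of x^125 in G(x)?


1/(1 + x^2) = sum_{j>=0} (-1)^j x^(2j). Integrating termwise with G(0) = 0:
G(x) = sum_{j>=0} (-1)^j x^(2j+1) / (2j+1) = arctan(x).
Only odd powers are nonzero. For x^125 write 125 = 2*62 + 1, giving
(-1)^62 / 125 = 1/125 = 1/125.

1/125


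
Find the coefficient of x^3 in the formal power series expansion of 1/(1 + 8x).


Write 1/(1 + c x) = 1/(1 - (-c) x) and apply the geometric-series identity
1/(1 - y) = sum_{k>=0} y^k to get 1/(1 + c x) = sum_{k>=0} (-c)^k x^k.
So the coefficient of x^k is (-c)^k = (-1)^k * c^k.
Here c = 8 and k = 3:
(-8)^3 = -1 * 512 = -512

-512


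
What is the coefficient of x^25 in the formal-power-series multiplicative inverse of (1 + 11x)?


The inverse is 1/(1 + 11x). Apply the geometric identity 1/(1 - y) = sum_{k>=0} y^k with y = -11x:
1/(1 + 11x) = sum_{k>=0} (-11)^k x^k.
So the coefficient of x^25 is (-11)^25 = -108347059433883722041830251.

-108347059433883722041830251


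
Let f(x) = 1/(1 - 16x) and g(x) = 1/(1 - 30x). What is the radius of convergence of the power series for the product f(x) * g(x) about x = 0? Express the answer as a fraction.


The radius of 1/(1 - 16x) is 1/16 (nearest singularity at x = 1/16), and the radius of 1/(1 - 30x) is 1/30.
The product f(x)*g(x) = 1/((1 - 16x)(1 - 30x)) has singularities at both 1/16 and 1/30, so its radius of convergence is the distance to the nearest one:
min(1/16, 1/30) = 1/30.

1/30


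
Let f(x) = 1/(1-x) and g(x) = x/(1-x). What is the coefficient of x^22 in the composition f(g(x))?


First simplify the composition: f(g(x)) = 1/(1 - x/(1-x)) = (1-x)/((1-x) - x) = (1-x)/(1-2x).
Now extract the coefficient. Write (1-x)/(1-2x) = 1/(1-2x) - x/(1-2x).
The coefficient of x^n in 1/(1-2x) is 2^n, and in x/(1-2x) is 2^(n-1) (for n >= 1).
So the coefficient of x^22 is 2^22 - 2^21 = 4194304 - 2097152 = 2097152.

2097152


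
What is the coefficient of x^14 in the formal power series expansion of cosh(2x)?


The Maclaurin series is cosh(t) = sum_{m>=0} t^(2m) / (2m)!, so substituting t = 2x, only even powers of x are nonzero, with coefficient of x^(2m) equal to 2^(2m) / (2m)!.
For x^14 the coefficient is 2^14/14! = 16384/87178291200 = 8/42567525.

8/42567525


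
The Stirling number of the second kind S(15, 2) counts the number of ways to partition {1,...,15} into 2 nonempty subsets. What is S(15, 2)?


Using the explicit formula S(n,k) = (1/k!) sum_{j=0}^{k} (-1)^(k-j) C(k,j) j^n:
S(15, 2) = 16383
Equivalently, S(n,k) is n! times the coefficient of x^n in the EGF (e^x - 1)^k / k!.

16383


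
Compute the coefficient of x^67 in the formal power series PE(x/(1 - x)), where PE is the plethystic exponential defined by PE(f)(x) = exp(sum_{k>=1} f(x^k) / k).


For f(x) = x/(1 - x) we have
sum_{k>=1} f(x^k) / k = sum_{k>=1} (1/k) * x^k / (1 - x^k) = sum_{k, m >= 1} x^(k m) / k,
which after exponentiating simplifies to
PE(x/(1 - x)) = prod_{k>=1} 1 / (1 - x^k).
This is the generating function for the partition function p(n), so the coefficient of x^67 is p(67).
Computing p(67) by dynamic programming over parts 1, 2, ..., 67: p(67) = 2679689.

2679689


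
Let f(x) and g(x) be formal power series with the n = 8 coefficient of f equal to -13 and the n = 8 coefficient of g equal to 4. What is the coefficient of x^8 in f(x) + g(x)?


Addition of formal power series is termwise.
The coefficient of x^8 in f + g = -13 + 4
= -9

-9


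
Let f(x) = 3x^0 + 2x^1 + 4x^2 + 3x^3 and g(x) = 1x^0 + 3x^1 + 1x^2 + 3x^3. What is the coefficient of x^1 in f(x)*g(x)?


Cauchy product at x^1:
3*3 + 2*1
= 11

11


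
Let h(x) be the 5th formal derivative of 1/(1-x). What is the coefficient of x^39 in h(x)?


Differentiating 5 times: d^5/dx^5 [1/(1-x)] = 5!/(1-x)^6.
The expansion 1/(1-x)^6 = sum_{k>=0} C(k+5, 5) x^k, so the coefficient of x^n in 5!/(1-x)^6 is 5! * C(n+5, 5).
For n = 39: 120 * C(44, 5) = 120 * 1086008 = 130320960

130320960


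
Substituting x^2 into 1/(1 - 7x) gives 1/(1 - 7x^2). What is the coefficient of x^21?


Since 1/(1 - 7x^2) only has even powers of x,
the coefficient of x^21 (odd) is 0.

0


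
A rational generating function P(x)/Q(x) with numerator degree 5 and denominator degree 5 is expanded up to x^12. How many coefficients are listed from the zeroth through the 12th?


Expanding up to x^12 gives the coefficients for x^0, x^1, ..., x^12.
That is 12 + 1 = 13 coefficients in total.

13


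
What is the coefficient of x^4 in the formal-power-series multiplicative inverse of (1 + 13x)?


The inverse is 1/(1 + 13x). Apply the geometric identity 1/(1 - y) = sum_{k>=0} y^k with y = -13x:
1/(1 + 13x) = sum_{k>=0} (-13)^k x^k.
So the coefficient of x^4 is (-13)^4 = 28561.

28561


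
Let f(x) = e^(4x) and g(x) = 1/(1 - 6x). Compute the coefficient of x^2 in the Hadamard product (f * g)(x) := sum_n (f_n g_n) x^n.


Expanding: f_k = 4^k/k! (from e^(4x)) and g_k = 6^k (from 1/(1 - 6x)). So the Hadamard coefficient (f * g)_k = 4^k 6^k / k! = (24)^k / k!.
For k = 2: 24^2/2! = 576/2 = 288.

288


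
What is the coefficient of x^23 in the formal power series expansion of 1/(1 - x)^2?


The negative binomial / multiset identity is
1/(1 - x)^r = sum_{k>=0} C(k + r - 1, r - 1) x^k.
Here r = 2 and k = 23, so the coefficient is
C(23 + 1, 1) = C(24, 1)
= 24

24


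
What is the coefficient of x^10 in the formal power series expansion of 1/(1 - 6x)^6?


The general identity 1/(1 - c x)^r = sum_{k>=0} c^k C(k + r - 1, r - 1) x^k follows by substituting y = c x into 1/(1 - y)^r = sum_{k>=0} C(k + r - 1, r - 1) y^k.
For c = 6, r = 6, k = 10:
6^10 * C(15, 5) = 60466176 * 3003 = 181579926528.

181579926528


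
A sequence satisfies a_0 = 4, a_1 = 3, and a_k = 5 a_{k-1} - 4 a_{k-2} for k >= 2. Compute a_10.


The characteristic equation is t^2 - 5 t + 4 = 0, with roots r_1 = 4 and r_2 = 1 (so c_1 = r_1 + r_2, c_2 = -r_1 r_2 as required).
One can use the closed form a_n = A r_1^n + B r_2^n, but direct iteration is more reliable:
a_0 = 4, a_1 = 3, a_2 = -1, a_3 = -17, a_4 = -81, a_5 = -337, a_6 = -1361, a_7 = -5457, a_8 = -21841, a_9 = -87377, a_10 = -349521.
So a_10 = -349521.

-349521


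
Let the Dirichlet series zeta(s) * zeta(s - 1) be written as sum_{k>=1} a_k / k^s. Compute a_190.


Convolution gives a_k = sum_{d | k} d * 1 = sum_{d | k} d = sigma(k), the sum of positive divisors of k.
For k = 190, the divisors are 1, 2, 5, 10, 19, 38, 95, 190, so
sigma(190) = 1 + 2 + 5 + 10 + 19 + 38 + 95 + 190 = 360.

360


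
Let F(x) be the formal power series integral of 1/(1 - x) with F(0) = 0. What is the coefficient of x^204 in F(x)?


1/(1 - x) = sum_{k>=0} x^k. Integrating termwise and using F(0) = 0 gives
F(x) = sum_{k>=0} x^(k+1) / (k+1) = sum_{m>=1} x^m / m = -ln(1 - x).
So the coefficient of x^204 is 1/204 = 1/204.

1/204


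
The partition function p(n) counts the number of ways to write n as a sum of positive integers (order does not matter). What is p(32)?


Using the generating function prod_{k>=1} 1/(1-x^k), we compute p(32).
By dynamic programming over parts 1 through 32:
p(32) = 8349

8349


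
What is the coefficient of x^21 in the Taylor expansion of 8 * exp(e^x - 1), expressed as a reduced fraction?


exp(e^x - 1) = sum_{k>=0} Bell_k x^k / k!, where Bell_k is the k-th Bell number.
So the coefficient of x^21 is 8 * Bell_21 / 21!.
Computing: Bell_21 = 474869816156751 and 21! = 51090942171709440000, giving
8 * 474869816156751/51090942171709440000 = 158289938718917/2128789257154560000.

158289938718917/2128789257154560000


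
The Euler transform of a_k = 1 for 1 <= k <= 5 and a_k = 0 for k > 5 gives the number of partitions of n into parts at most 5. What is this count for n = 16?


Partitions of 16 into parts at most 5:
Using generating function (1-x)^(-1)(1-x^2)^(-1)...(1-x^5)^(-1),
the coefficient of x^16 = 101

101


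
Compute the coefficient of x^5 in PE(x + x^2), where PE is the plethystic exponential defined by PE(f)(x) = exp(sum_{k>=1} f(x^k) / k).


With f(x) = x + x^2, the exponent is sum_{k>=1} (x^k + x^(2k)) / k = -ln(1 - x) - ln(1 - x^2). Exponentiating:
PE(x + x^2) = 1 / ((1 - x)(1 - x^2)).
This is the generating function for partitions of n into parts of size 1 or 2. The number of 2's can be any j in 0..2, and the rest are 1's, so
[x^5] = floor(5/2) + 1 = 3.

3


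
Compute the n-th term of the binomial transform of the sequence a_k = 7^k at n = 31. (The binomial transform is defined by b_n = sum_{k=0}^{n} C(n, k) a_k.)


With a_k = 7^k, b_n = sum_{k=0}^{n} C(n, k) 7^k = (1 + 7)^n by the binomial theorem.
For n = 31: (1 + 7)^31 = 8^31 = 9903520314283042199192993792.

9903520314283042199192993792


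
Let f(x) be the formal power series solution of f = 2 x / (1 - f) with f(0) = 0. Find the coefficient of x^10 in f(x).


Apply Lagrange inversion: f = 2 x * phi(f) with phi(t) = 1/(1 - t), so
[x^n] f = 2^n * (1/n) [t^(n-1)] phi(t)^n = 2^n * (1/n) [t^(n-1)] (1 - t)^(-n) = 2^n * (1/n) C(2n - 2, n - 1) = 2^n * C_{n-1}.
For n = 10: C_9 = C(18, 9) / 10 = 48620/10 = 4862.
With the 2^10 = 1024 factor, the coefficient is 1024 * 4862 = 4978688.

4978688


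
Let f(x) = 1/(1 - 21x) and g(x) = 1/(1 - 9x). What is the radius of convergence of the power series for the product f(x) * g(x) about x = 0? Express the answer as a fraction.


The radius of 1/(1 - 21x) is 1/21 (nearest singularity at x = 1/21), and the radius of 1/(1 - 9x) is 1/9.
The product f(x)*g(x) = 1/((1 - 21x)(1 - 9x)) has singularities at both 1/21 and 1/9, so its radius of convergence is the distance to the nearest one:
min(1/21, 1/9) = 1/21.

1/21


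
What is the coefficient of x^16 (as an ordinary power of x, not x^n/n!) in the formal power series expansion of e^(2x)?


The exponential series is e^y = sum_{k>=0} y^k / k!. Substituting y = 2x gives
e^(2x) = sum_{k>=0} 2^k x^k / k!.
So the coefficient of x^n is a^n/n! with a = 2, n = 16:
2^16 / 16! = 65536/20922789888000 = 2/638512875

2/638512875


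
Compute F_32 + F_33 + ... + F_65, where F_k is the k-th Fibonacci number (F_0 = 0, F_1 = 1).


Use the identity sum_{k=0}^{N} F_k = F_{N+2} - 1 (which follows from F_{k+2} - F_{k+1} = F_k). Then
sum_{k=32}^{65} F_k = (F_{67} - 1) - (F_{33} - 1) = F_{67} - F_{33}.
Computing: F_{67} = 44945570212853, F_{33} = 3524578, so
Sum = 44945570212853 - 3524578 = 44945566688275.

44945566688275


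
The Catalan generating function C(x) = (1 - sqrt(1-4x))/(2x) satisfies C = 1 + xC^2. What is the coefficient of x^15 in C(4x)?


Substituting x -> 4x scales the n-th coefficient by 4^n, so [x^15] C(4x) = 4^15 * C_15.
C_15 = C(2*15, 15)/(16) = 155117520/16 = 9694845.
So 4^15 * 9694845 = 1073741824 * 9694845 = 10409760553697280.

10409760553697280


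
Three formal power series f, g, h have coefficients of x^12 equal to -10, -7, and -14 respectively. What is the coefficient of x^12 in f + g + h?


Series addition is componentwise:
-10 + -7 + -14
= -31

-31


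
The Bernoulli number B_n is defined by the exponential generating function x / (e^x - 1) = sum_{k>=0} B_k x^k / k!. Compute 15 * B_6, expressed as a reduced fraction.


Bernoulli numbers can also be computed recursively via B_0 = 1 and sum_{j=0}^{m} C(m+1, j) B_j = 0 for m >= 1. Odd-index Bernoulli numbers vanish for k >= 3.
Computing B_6 = 1/42, so 15 * B_6 = 15 * 1/42 = 5/14.

5/14


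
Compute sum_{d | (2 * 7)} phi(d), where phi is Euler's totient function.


First, 2 * 7 = 14. One classical identity is sum_{d | n} phi(d) = n (each k in [1, n] has a unique gcd with n, and among the k's with gcd(k, n) = n/d there are phi(d) of them). So the sum equals 14. We also verify directly:
Divisors of 14: 1, 2, 7, 14.
phi values: 1, 1, 6, 6.
Sum = 14.

14


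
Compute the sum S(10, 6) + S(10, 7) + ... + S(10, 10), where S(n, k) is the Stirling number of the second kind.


By definition, S(n, k) counts partitions of an n-set into exactly k nonempty blocks.
Computing row n = 10 for k = 6..10:
S(10, k): 22827, 5880, 750, 45, 1
Sum = 29503.

29503


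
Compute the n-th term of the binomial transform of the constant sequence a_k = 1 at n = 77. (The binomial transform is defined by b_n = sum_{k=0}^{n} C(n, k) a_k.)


With a_k = 1 for all k, b_n = sum_{k=0}^{n} C(n, k) = 2^n by the binomial theorem.
For n = 77: 2^77 = 151115727451828646838272.

151115727451828646838272


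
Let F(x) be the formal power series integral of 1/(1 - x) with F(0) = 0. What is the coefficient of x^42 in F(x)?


1/(1 - x) = sum_{k>=0} x^k. Integrating termwise and using F(0) = 0 gives
F(x) = sum_{k>=0} x^(k+1) / (k+1) = sum_{m>=1} x^m / m = -ln(1 - x).
So the coefficient of x^42 is 1/42 = 1/42.

1/42


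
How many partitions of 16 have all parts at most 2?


Using the generating function (1-x)^(-1)(1-x^2)^(-1),
the coefficient of x^16 counts these restricted partitions.
Result = 9

9


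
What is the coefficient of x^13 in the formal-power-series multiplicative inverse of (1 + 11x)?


The inverse is 1/(1 + 11x). Apply the geometric identity 1/(1 - y) = sum_{k>=0} y^k with y = -11x:
1/(1 + 11x) = sum_{k>=0} (-11)^k x^k.
So the coefficient of x^13 is (-11)^13 = -34522712143931.

-34522712143931


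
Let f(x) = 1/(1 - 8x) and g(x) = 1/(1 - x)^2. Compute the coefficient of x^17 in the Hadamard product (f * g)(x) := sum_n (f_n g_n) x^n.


f has coefficients f_k = 8^k. For g = 1/(1 - x)^2 the coefficient is g_k = C(k + 1, 1) = k + 1. The Hadamard coefficient is (f * g)_k = 8^k * (k + 1).
For k = 17: 8^17 * 18 = 2251799813685248 * 18 = 40532396646334464.

40532396646334464


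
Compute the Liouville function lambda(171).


The Liouville function is lambda(k) = (-1)^Omega(k), where Omega(k) counts the prime factors of k with multiplicity.
Factoring: 171 = 3 * 3 * 19, so Omega(171) = 3.
lambda(171) = (-1)^3 = -1.

-1


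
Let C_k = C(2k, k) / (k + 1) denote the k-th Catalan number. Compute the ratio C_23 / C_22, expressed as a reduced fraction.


Using C_k = (2k)! / (k! (k+1)!), the ratio C_{k+1}/C_k simplifies to
C_{k+1}/C_k = [(2k+2)! / ((k+1)! (k+2)!)] * [k! (k+1)! / (2k)!]
 = (2k+2)(2k+1) / ((k+1)(k+2)) = 2(2k+1) / (k+2).
For k = 22: 2(2*22 + 1) / (22 + 2) = 90/24 = 15/4.

15/4


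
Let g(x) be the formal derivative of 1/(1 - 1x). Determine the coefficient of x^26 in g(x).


Differentiate termwise: d/dx sum_{k>=0} 1^k x^k = sum_{k>=1} k 1^k x^(k-1) = sum_{j>=0} (j+1) 1^(j+1) x^j.
Equivalently, d/dx [1/(1 - 1x)] = 1/(1 - 1x)^2.
For j = 26: 27 * 1^27 = 27 * 1 = 27.

27


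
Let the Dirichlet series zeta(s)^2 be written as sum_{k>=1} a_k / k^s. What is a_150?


The Dirichlet convolution of the constant function 1 with itself gives (1 * 1)(k) = sum_{d | k} 1 = d(k), the number of positive divisors of k.
Since zeta(s) = sum_{k>=1} 1/k^s, we have zeta(s)^2 = sum_{k>=1} d(k)/k^s, so a_k = d(k).
For k = 150: the divisors are 1, 2, 3, 5, 6, 10, 15, 25, 30, 50, 75, 150.
Count = 12.

12


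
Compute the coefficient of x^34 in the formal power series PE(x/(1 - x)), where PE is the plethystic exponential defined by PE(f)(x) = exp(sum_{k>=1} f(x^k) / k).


For f(x) = x/(1 - x) we have
sum_{k>=1} f(x^k) / k = sum_{k>=1} (1/k) * x^k / (1 - x^k) = sum_{k, m >= 1} x^(k m) / k,
which after exponentiating simplifies to
PE(x/(1 - x)) = prod_{k>=1} 1 / (1 - x^k).
This is the generating function for the partition function p(n), so the coefficient of x^34 is p(34).
Computing p(34) by dynamic programming over parts 1, 2, ..., 34: p(34) = 12310.

12310


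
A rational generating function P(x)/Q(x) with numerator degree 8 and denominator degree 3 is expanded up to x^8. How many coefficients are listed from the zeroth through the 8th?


Expanding up to x^8 gives the coefficients for x^0, x^1, ..., x^8.
That is 8 + 1 = 9 coefficients in total.

9


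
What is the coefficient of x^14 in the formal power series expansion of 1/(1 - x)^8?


The negative binomial / multiset identity is
1/(1 - x)^r = sum_{k>=0} C(k + r - 1, r - 1) x^k.
Here r = 8 and k = 14, so the coefficient is
C(14 + 7, 7) = C(21, 7)
= 116280

116280


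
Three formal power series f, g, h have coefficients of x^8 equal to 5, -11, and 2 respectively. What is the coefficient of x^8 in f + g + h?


Series addition is componentwise:
5 + -11 + 2
= -4

-4


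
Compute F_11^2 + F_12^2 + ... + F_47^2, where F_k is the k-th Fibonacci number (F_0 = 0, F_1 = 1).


There is a standard identity sum_{k=0}^{N} F_k^2 = F_N * F_{N+1} (proved inductively from the telescoping relation F_k^2 = F_k F_{k+1} - F_{k-1} F_k). Then
sum_{k=11}^{47} F_k^2 = F_47 F_48 - F_10 F_11.
Computing: F_47 = 2971215073, F_48 = 4807526976, F_10 = 55, F_11 = 89.
Sum = 2971215073 * 4807526976 - 55 * 89 = 14284196614945304353.

14284196614945304353


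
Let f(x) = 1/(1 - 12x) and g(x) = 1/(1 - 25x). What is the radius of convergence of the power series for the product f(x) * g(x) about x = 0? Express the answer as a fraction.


The radius of 1/(1 - 12x) is 1/12 (nearest singularity at x = 1/12), and the radius of 1/(1 - 25x) is 1/25.
The product f(x)*g(x) = 1/((1 - 12x)(1 - 25x)) has singularities at both 1/12 and 1/25, so its radius of convergence is the distance to the nearest one:
min(1/12, 1/25) = 1/25.

1/25


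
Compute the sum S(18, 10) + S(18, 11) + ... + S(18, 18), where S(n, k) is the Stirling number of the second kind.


By definition, S(n, k) counts partitions of an n-set into exactly k nonempty blocks.
Computing row n = 18 for k = 10..18:
S(18, k): 37112163803, 8391004908, 1256328866, 125854638, 8408778, 367200, 9996, 153, 1
Sum = 46894138343.

46894138343


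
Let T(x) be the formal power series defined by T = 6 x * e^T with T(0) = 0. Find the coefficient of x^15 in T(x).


Apply the Lagrange inversion formula: if T = 6 x * phi(T) with phi(t) = e^t, then
[x^n] T = 6^n * (1/n) [t^(n-1)] phi(t)^n = 6^n * (1/n) [t^(n-1)] e^(n t) = 6^n * (1/n) * n^(n-1) / (n-1)! = 6^n * n^(n-1) / n!.
When c = 1 this is the Cayley count of rooted labeled trees on n vertices, divided by n!.
For n = 15: 6^15 * 15^14 / 15! = 470184984576 * 29192926025390625/1307674368000 = 73549358458593750000/7007.

73549358458593750000/7007


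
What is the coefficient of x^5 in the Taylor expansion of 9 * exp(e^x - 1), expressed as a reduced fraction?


exp(e^x - 1) = sum_{k>=0} Bell_k x^k / k!, where Bell_k is the k-th Bell number.
So the coefficient of x^5 is 9 * Bell_5 / 5!.
Computing: Bell_5 = 52 and 5! = 120, giving
9 * 52/120 = 39/10.

39/10


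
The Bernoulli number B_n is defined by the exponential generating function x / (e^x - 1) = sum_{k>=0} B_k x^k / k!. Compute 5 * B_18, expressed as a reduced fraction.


Bernoulli numbers can also be computed recursively via B_0 = 1 and sum_{j=0}^{m} C(m+1, j) B_j = 0 for m >= 1. Odd-index Bernoulli numbers vanish for k >= 3.
Computing B_18 = 43867/798, so 5 * B_18 = 5 * 43867/798 = 219335/798.

219335/798


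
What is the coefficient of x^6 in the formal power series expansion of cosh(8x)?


The Maclaurin series is cosh(t) = sum_{m>=0} t^(2m) / (2m)!, so substituting t = 8x, only even powers of x are nonzero, with coefficient of x^(2m) equal to 8^(2m) / (2m)!.
For x^6 the coefficient is 8^6/6! = 262144/720 = 16384/45.

16384/45


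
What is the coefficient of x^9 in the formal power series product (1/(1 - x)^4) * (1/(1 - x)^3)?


Combine the factors: (1/(1 - x)^4) * (1/(1 - x)^3) = 1/(1 - x)^7.
Then use 1/(1 - x)^r = sum_{k>=0} C(k + r - 1, r - 1) x^k with r = 7 and k = 9:
C(15, 6) = 5005.

5005


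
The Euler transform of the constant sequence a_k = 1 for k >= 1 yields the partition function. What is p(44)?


The Euler transform converts the sequence a_k = 1 into the number of integer partitions.
Using the recurrence or dynamic programming:
p(44) = 75175

75175


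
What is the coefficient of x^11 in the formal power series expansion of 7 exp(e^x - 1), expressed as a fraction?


exp(e^x - 1) is the exponential generating function for the Bell numbers Bell_k: exp(e^x - 1) = sum_{k>=0} Bell_k x^k / k!.
So the coefficient of x^11 in 7 exp(e^x - 1) is 7 Bell_11 / 11!.
Computing: Bell_11 = 678570 and 11! = 39916800, giving
7 * 678570/39916800 = 22619/190080.

22619/190080


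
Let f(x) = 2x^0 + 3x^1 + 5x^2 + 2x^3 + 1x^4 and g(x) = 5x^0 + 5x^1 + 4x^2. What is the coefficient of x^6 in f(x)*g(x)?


Cauchy product at x^6:
1*4
= 4

4


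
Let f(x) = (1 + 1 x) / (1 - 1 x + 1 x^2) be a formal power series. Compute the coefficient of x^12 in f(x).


Write f(x) = sum_{k>=0} a_k x^k. Multiplying both sides by 1 - 1 x + 1 x^2 gives
(1 - 1 x + 1 x^2) sum_{k>=0} a_k x^k = 1 + 1 x.
Matching coefficients:
 x^0: a_0 = 1
 x^1: a_1 - 1 a_0 = 1  =>  a_1 = 1*1 + 1 = 2
 x^k (k >= 2): a_k = 1 a_{k-1} - 1 a_{k-2}.
Iterating: a_2 = 1, a_3 = -1, a_4 = -2, a_5 = -1, a_6 = 1, a_7 = 2, a_8 = 1, a_9 = -1, a_10 = -2, a_11 = -1, a_12 = 1.
So the coefficient of x^12 is 1.

1


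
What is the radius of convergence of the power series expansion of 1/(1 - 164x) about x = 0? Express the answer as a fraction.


Expanding 1/(1 - 164x) = sum_{k>=0} 164^k x^k, the series converges when |164x| < 1, i.e., |x| < 1/164.
So the radius of convergence is 1/164 = 1/164.

1/164


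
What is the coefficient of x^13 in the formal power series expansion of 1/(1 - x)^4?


The expansion 1/(1 - x)^r = sum_{k>=0} C(k + r - 1, r - 1) x^k follows from the multiset / negative-binomial theorem (or from repeated differentiation of the geometric series).
For r = 4 and k = 13:
C(16, 3) = 20922789888000 / (6 * 6227020800) = 560.

560


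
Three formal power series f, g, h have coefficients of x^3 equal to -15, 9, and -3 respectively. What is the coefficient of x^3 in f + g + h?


Series addition is componentwise:
-15 + 9 + -3
= -9

-9


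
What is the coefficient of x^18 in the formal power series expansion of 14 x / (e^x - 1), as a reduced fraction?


The exponential generating function for Bernoulli numbers is
x / (e^x - 1) = sum_{k>=0} B_k x^k / k!.
So the coefficient of x^18 in 14 x / (e^x - 1) is 14 B_18 / 18!.
Computing: B_18 = 43867/798, 18! = 6402373705728000, giving
14 * 43867/798 / 6402373705728000 = 43867/364935301226496000.

43867/364935301226496000


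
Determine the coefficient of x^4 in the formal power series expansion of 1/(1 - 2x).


The geometric series identity gives 1/(1 - c x) = sum_{k>=0} c^k x^k, so the coefficient of x^k is c^k.
Here c = 2 and k = 4.
Computing: 2^4 = 16

16


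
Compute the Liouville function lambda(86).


The Liouville function is lambda(k) = (-1)^Omega(k), where Omega(k) counts the prime factors of k with multiplicity.
Factoring: 86 = 2 * 43, so Omega(86) = 2.
lambda(86) = (-1)^2 = 1.

1


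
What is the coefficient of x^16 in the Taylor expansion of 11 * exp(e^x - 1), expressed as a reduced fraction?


exp(e^x - 1) = sum_{k>=0} Bell_k x^k / k!, where Bell_k is the k-th Bell number.
So the coefficient of x^16 is 11 * Bell_16 / 16!.
Computing: Bell_16 = 10480142147 and 16! = 20922789888000, giving
11 * 10480142147/20922789888000 = 10480142147/1902071808000.

10480142147/1902071808000


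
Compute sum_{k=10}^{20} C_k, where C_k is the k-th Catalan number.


C_10 through C_20: 16796, 58786, 208012, 742900, 2674440, 9694845, 35357670, 129644790, 477638700, 1767263190, 6564120420
Sum = 16796 + 58786 + 208012 + 742900 + 2674440 + 9694845 + 35357670 + 129644790 + 477638700 + 1767263190 + 6564120420
= 8987420549

8987420549


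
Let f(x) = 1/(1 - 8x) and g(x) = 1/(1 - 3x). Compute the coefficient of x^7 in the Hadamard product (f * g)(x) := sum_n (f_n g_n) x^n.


f has coefficients f_k = 8^k and g has coefficients g_k = 3^k, so the Hadamard product has coefficient (f*g)_k = 8^k * 3^k = 24^k.
For k = 7: 24^7 = 4586471424.

4586471424


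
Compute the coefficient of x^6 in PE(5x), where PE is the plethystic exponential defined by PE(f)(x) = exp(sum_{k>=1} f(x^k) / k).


With f(x) = 5x, the exponent is sum_{k>=1} 5 x^k / k = 5 * (-ln(1 - x)). Exponentiating:
PE(5x) = exp(-5 ln(1 - x)) = 1/(1 - x)^5.
By the negative binomial expansion, [x^n] 1/(1 - x)^5 = C(n + 4, 4).
For n = 6: C(10, 4) = 210.

210


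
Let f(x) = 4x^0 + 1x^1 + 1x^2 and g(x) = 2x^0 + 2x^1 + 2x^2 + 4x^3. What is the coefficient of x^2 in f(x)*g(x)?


Cauchy product at x^2:
4*2 + 1*2 + 1*2
= 12

12


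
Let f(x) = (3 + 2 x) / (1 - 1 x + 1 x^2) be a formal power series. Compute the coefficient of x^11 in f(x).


Write f(x) = sum_{k>=0} a_k x^k. Multiplying both sides by 1 - 1 x + 1 x^2 gives
(1 - 1 x + 1 x^2) sum_{k>=0} a_k x^k = 3 + 2 x.
Matching coefficients:
 x^0: a_0 = 3
 x^1: a_1 - 1 a_0 = 2  =>  a_1 = 1*3 + 2 = 5
 x^k (k >= 2): a_k = 1 a_{k-1} - 1 a_{k-2}.
Iterating: a_2 = 2, a_3 = -3, a_4 = -5, a_5 = -2, a_6 = 3, a_7 = 5, a_8 = 2, a_9 = -3, a_10 = -5, a_11 = -2.
So the coefficient of x^11 is -2.

-2


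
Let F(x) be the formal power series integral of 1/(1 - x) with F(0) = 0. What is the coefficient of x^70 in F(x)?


1/(1 - x) = sum_{k>=0} x^k. Integrating termwise and using F(0) = 0 gives
F(x) = sum_{k>=0} x^(k+1) / (k+1) = sum_{m>=1} x^m / m = -ln(1 - x).
So the coefficient of x^70 is 1/70 = 1/70.

1/70


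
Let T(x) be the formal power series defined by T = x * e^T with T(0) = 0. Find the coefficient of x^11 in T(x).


Apply the Lagrange inversion formula: if T = x * phi(T) with phi(t) = e^t, then
[x^n] T = (1/n) [t^(n-1)] phi(t)^n = (1/n) [t^(n-1)] e^(n t) = (1/n) * n^(n-1) / (n-1)! = n^(n-1) / n!.
When c = 1 this is the Cayley count of rooted labeled trees on n vertices, divided by n!.
For n = 11: 11^10 / 11! = 25937424601/39916800 = 2357947691/3628800.

2357947691/3628800


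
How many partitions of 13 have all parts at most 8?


Using the generating function (1-x)^(-1)(1-x^2)^(-1)...(1-x^8)^(-1),
the coefficient of x^13 counts these restricted partitions.
Result = 89

89


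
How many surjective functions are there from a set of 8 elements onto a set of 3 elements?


By inclusion-exclusion on which target elements are missed, the number of surjections from an n-set onto a k-set is
surj(n, k) = sum_{j=0}^{k} (-1)^j C(k, j) (k - j)^n.
Equivalently surj(n, k) = k! * S(n, k), where S(n, k) is the Stirling number of the second kind.
For n = 8, k = 3:
S(8, 3) = 966, so
surj = 3! * 966 = 6 * 966 = 5796.

5796


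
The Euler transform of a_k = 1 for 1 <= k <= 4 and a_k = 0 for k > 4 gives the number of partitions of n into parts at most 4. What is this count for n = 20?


Partitions of 20 into parts at most 4:
Using generating function (1-x)^(-1)(1-x^2)^(-1)...(1-x^4)^(-1),
the coefficient of x^20 = 108

108


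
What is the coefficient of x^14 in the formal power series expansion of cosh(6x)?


The Maclaurin series is cosh(t) = sum_{m>=0} t^(2m) / (2m)!, so substituting t = 6x, only even powers of x are nonzero, with coefficient of x^(2m) equal to 6^(2m) / (2m)!.
For x^14 the coefficient is 6^14/14! = 78364164096/87178291200 = 157464/175175.

157464/175175


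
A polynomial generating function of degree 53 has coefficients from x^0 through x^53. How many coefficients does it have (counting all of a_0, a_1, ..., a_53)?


A polynomial of degree 53 takes the form a_0 + a_1 x + ... + a_53 x^53.
The number of coefficients is 53 + 1 = 54.

54


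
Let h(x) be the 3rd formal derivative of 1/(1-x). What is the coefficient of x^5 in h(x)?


Differentiating 3 times: d^3/dx^3 [1/(1-x)] = 3!/(1-x)^4.
The expansion 1/(1-x)^4 = sum_{k>=0} C(k+3, 3) x^k, so the coefficient of x^n in 3!/(1-x)^4 is 3! * C(n+3, 3).
For n = 5: 6 * C(8, 3) = 6 * 56 = 336

336


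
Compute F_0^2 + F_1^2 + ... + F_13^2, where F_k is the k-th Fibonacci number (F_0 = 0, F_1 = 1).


There is a standard identity sum_{k=0}^{N} F_k^2 = F_N * F_{N+1} (proved inductively from the telescoping relation F_k^2 = F_k F_{k+1} - F_{k-1} F_k). Then
sum_{k=0}^{13} F_k^2 = F_13 F_14 - F_0 F_0.
Computing: F_13 = 233, F_14 = 377.
Sum = 233 * 377 = 87841.

87841


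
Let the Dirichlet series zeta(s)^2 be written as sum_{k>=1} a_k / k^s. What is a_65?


The Dirichlet convolution of the constant function 1 with itself gives (1 * 1)(k) = sum_{d | k} 1 = d(k), the number of positive divisors of k.
Since zeta(s) = sum_{k>=1} 1/k^s, we have zeta(s)^2 = sum_{k>=1} d(k)/k^s, so a_k = d(k).
For k = 65: the divisors are 1, 5, 13, 65.
Count = 4.

4


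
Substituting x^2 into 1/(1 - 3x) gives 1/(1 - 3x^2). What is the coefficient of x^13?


Since 1/(1 - 3x^2) only has even powers of x,
the coefficient of x^13 (odd) is 0.

0


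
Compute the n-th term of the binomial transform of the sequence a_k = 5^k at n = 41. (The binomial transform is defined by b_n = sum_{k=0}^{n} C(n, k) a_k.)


With a_k = 5^k, b_n = sum_{k=0}^{n} C(n, k) 5^k = (1 + 5)^n by the binomial theorem.
For n = 41: (1 + 5)^41 = 6^41 = 80204967233062404407033075859456.

80204967233062404407033075859456


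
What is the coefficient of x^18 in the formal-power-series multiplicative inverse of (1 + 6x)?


The inverse is 1/(1 + 6x). Apply the geometric identity 1/(1 - y) = sum_{k>=0} y^k with y = -6x:
1/(1 + 6x) = sum_{k>=0} (-6)^k x^k.
So the coefficient of x^18 is (-6)^18 = 101559956668416.

101559956668416


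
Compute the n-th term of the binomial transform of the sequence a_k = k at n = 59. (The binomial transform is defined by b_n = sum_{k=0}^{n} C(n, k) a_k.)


With a_k = k, b_n = sum_{k=0}^{n} C(n, k) k. Using k * C(n, k) = n * C(n-1, k-1) gives b_n = n * sum_{k>=1} C(n-1, k-1) = n * 2^(n-1).
For n = 59: 59 * 2^58 = 59 * 288230376151711744 = 17005592192950992896.

17005592192950992896


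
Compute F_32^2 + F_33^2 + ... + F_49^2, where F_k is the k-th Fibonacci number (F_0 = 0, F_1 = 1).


There is a standard identity sum_{k=0}^{N} F_k^2 = F_N * F_{N+1} (proved inductively from the telescoping relation F_k^2 = F_k F_{k+1} - F_{k-1} F_k). Then
sum_{k=32}^{49} F_k^2 = F_49 F_50 - F_31 F_32.
Computing: F_49 = 7778742049, F_50 = 12586269025, F_31 = 1346269, F_32 = 2178309.
Sum = 7778742049 * 12586269025 - 1346269 * 2178309 = 97905337172203853104.

97905337172203853104


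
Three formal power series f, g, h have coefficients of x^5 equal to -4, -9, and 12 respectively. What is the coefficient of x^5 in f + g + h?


Series addition is componentwise:
-4 + -9 + 12
= -1

-1


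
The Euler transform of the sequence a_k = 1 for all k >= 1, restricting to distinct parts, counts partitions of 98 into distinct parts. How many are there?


Partitions of 98 into distinct parts can be computed via generating function.
Product (1+x)(1+x^2)(1+x^3)...
The coefficient of x^98 = 376256

376256


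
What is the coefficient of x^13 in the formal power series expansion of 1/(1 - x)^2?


The expansion 1/(1 - x)^r = sum_{k>=0} C(k + r - 1, r - 1) x^k follows from the multiset / negative-binomial theorem (or from repeated differentiation of the geometric series).
For r = 2 and k = 13:
C(14, 1) = 87178291200 / (1 * 6227020800) = 14.

14


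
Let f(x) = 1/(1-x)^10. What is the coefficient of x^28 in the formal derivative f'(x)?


Differentiate: d/dx [ 1/(1-x)^r ] = r / (1-x)^(r+1).
Here r = 10, so f'(x) = 10 / (1-x)^11.
The expansion of 1/(1-x)^(r+1) has coefficient of x^n equal to C(n+r, r).
So the coefficient of x^28 in f'(x) is
10 * C(38, 10) = 10 * 472733756 = 4727337560

4727337560


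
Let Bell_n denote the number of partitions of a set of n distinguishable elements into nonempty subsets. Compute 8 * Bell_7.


Bell_7 can be computed from the Bell triangle or from Dobinski's identity Bell_n = (1/e) * sum_{k>=0} k^n / k!.
Computing Bell_7 = 877.
Then 8 * 877 = 7016.

7016


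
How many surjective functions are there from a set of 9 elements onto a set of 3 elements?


By inclusion-exclusion on which target elements are missed, the number of surjections from an n-set onto a k-set is
surj(n, k) = sum_{j=0}^{k} (-1)^j C(k, j) (k - j)^n.
Equivalently surj(n, k) = k! * S(n, k), where S(n, k) is the Stirling number of the second kind.
For n = 9, k = 3:
S(9, 3) = 3025, so
surj = 3! * 3025 = 6 * 3025 = 18150.

18150


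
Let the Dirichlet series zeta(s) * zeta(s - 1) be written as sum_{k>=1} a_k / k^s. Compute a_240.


Convolution gives a_k = sum_{d | k} d * 1 = sum_{d | k} d = sigma(k), the sum of positive divisors of k.
For k = 240, the divisors are 1, 2, 3, 4, 5, 6, 8, 10, 12, 15, 16, 20, 24, 30, 40, 48, 60, 80, 120, 240, so
sigma(240) = 1 + 2 + 3 + 4 + 5 + 6 + 8 + 10 + 12 + 15 + 16 + 20 + 24 + 30 + 40 + 48 + 60 + 80 + 120 + 240 = 744.

744


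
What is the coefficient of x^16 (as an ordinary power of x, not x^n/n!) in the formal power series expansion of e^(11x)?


The exponential series is e^y = sum_{k>=0} y^k / k!. Substituting y = 11x gives
e^(11x) = sum_{k>=0} 11^k x^k / k!.
So the coefficient of x^n is a^n/n! with a = 11, n = 16:
11^16 / 16! = 45949729863572161/20922789888000 = 4177248169415651/1902071808000

4177248169415651/1902071808000


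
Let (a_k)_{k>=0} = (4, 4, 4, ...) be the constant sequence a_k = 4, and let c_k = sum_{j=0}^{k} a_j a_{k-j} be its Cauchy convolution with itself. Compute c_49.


Since a_j = 4 for all j >= 0, the convolution sum becomes
c_k = sum_{j=0}^{k} 4 * 4 = 16 * (k + 1).
Equivalently, the generating function of (a_k) is 4/(1 - x) and its square is 16/(1 - x)^2 = sum_{k>=0} 16(k + 1) x^k.
For k = 49: 16 * 50 = 800.

800


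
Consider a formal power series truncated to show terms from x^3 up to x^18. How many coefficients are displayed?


From x^3 to x^18 inclusive, the count is 18 - 3 + 1 = 16.

16


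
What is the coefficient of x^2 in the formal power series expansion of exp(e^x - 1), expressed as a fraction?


exp(e^x - 1) is the exponential generating function for the Bell numbers Bell_k: exp(e^x - 1) = sum_{k>=0} Bell_k x^k / k!.
So the coefficient of x^2 in exp(e^x - 1) is Bell_2 / 2!.
Computing: Bell_2 = 2 and 2! = 2, giving
2/2 = 1.

1


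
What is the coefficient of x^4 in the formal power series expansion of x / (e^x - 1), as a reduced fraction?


The exponential generating function for Bernoulli numbers is
x / (e^x - 1) = sum_{k>=0} B_k x^k / k!.
So the coefficient of x^4 in x / (e^x - 1) is B_4 / 4!.
Computing: B_4 = -1/30, 4! = 24, giving
-1/30 / 24 = -1/720.

-1/720


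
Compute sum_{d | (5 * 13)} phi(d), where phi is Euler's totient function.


First, 5 * 13 = 65. One classical identity is sum_{d | n} phi(d) = n (each k in [1, n] has a unique gcd with n, and among the k's with gcd(k, n) = n/d there are phi(d) of them). So the sum equals 65. We also verify directly:
Divisors of 65: 1, 5, 13, 65.
phi values: 1, 4, 12, 48.
Sum = 65.

65


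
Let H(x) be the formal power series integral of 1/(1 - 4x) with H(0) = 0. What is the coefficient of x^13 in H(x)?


1/(1 - 4x) = sum_{k>=0} 4^k x^k. Integrating termwise with H(0) = 0:
H(x) = sum_{k>=0} 4^k x^(k+1) / (k+1) = sum_{m>=1} 4^(m-1) x^m / m.
For m = 13: 4^12/13 = 16777216/13 = 16777216/13.

16777216/13


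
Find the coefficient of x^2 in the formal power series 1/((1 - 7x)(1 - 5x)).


By partial fractions or Cauchy convolution:
The coefficient equals sum_{k=0}^{2} 7^k * 5^(2-k).
= 109

109


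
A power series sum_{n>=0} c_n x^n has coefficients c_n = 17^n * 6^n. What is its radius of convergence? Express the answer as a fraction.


By the root test (Cauchy-Hadamard), the radius is R = 1 / limsup_n |c_n|^(1/n).
Here |c_n|^(1/n) = (17^n * 6^n)^(1/n) = 17 * 6 = 102 for all n.
So R = 1/102 = 1/102.

1/102


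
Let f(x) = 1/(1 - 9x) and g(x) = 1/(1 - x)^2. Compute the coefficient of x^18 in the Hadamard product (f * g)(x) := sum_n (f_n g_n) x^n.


f has coefficients f_k = 9^k. For g = 1/(1 - x)^2 the coefficient is g_k = C(k + 1, 1) = k + 1. The Hadamard coefficient is (f * g)_k = 9^k * (k + 1).
For k = 18: 9^18 * 19 = 150094635296999121 * 19 = 2851798070642983299.

2851798070642983299


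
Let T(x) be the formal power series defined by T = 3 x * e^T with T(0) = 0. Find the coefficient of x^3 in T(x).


Apply the Lagrange inversion formula: if T = 3 x * phi(T) with phi(t) = e^t, then
[x^n] T = 3^n * (1/n) [t^(n-1)] phi(t)^n = 3^n * (1/n) [t^(n-1)] e^(n t) = 3^n * (1/n) * n^(n-1) / (n-1)! = 3^n * n^(n-1) / n!.
When c = 1 this is the Cayley count of rooted labeled trees on n vertices, divided by n!.
For n = 3: 3^3 * 3^2 / 3! = 27 * 9/6 = 81/2.

81/2


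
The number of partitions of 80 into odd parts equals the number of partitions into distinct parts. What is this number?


Computing partitions of 80 into odd parts (1, 3, 5, ...):
Using the generating function prod_{k>=0} 1/(1-x^(2k+1)),
the count is 77312

77312


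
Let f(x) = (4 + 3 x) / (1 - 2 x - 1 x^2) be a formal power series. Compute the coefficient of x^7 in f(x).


Write f(x) = sum_{k>=0} a_k x^k. Multiplying both sides by 1 - 2 x - 1 x^2 gives
(1 - 2 x - 1 x^2) sum_{k>=0} a_k x^k = 4 + 3 x.
Matching coefficients:
 x^0: a_0 = 4
 x^1: a_1 - 2 a_0 = 3  =>  a_1 = 2*4 + 3 = 11
 x^k (k >= 2): a_k = 2 a_{k-1} + 1 a_{k-2}.
Iterating: a_2 = 26, a_3 = 63, a_4 = 152, a_5 = 367, a_6 = 886, a_7 = 2139.
So the coefficient of x^7 is 2139.

2139


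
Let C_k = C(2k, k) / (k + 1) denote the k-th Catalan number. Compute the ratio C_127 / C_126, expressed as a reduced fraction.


Using C_k = (2k)! / (k! (k+1)!), the ratio C_{k+1}/C_k simplifies to
C_{k+1}/C_k = [(2k+2)! / ((k+1)! (k+2)!)] * [k! (k+1)! / (2k)!]
 = (2k+2)(2k+1) / ((k+1)(k+2)) = 2(2k+1) / (k+2).
For k = 126: 2(2*126 + 1) / (126 + 2) = 506/128 = 253/64.

253/64


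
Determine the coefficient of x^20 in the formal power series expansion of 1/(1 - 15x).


The geometric series identity gives 1/(1 - c x) = sum_{k>=0} c^k x^k, so the coefficient of x^k is c^k.
Here c = 15 and k = 20.
Computing: 15^20 = 332525673007965087890625

332525673007965087890625


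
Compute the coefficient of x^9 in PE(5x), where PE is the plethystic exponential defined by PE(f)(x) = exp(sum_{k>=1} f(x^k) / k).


With f(x) = 5x, the exponent is sum_{k>=1} 5 x^k / k = 5 * (-ln(1 - x)). Exponentiating:
PE(5x) = exp(-5 ln(1 - x)) = 1/(1 - x)^5.
By the negative binomial expansion, [x^n] 1/(1 - x)^5 = C(n + 4, 4).
For n = 9: C(13, 4) = 715.

715


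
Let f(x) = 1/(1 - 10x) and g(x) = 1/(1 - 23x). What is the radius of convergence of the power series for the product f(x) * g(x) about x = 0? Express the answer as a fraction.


The radius of 1/(1 - 10x) is 1/10 (nearest singularity at x = 1/10), and the radius of 1/(1 - 23x) is 1/23.
The product f(x)*g(x) = 1/((1 - 10x)(1 - 23x)) has singularities at both 1/10 and 1/23, so its radius of convergence is the distance to the nearest one:
min(1/10, 1/23) = 1/23.

1/23


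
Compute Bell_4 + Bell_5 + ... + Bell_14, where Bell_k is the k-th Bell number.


Recall Bell_k counts set partitions of a k-set (with Bell_0 = 1 by convention).
Bell_4 through Bell_14: 15, 52, 203, 877, 4140, 21147, 115975, 678570, 4213597, 27644437, 190899322
Sum = 15 + 52 + 203 + 877 + 4140 + 21147 + 115975 + 678570 + 4213597 + 27644437 + 190899322 = 223578335.

223578335


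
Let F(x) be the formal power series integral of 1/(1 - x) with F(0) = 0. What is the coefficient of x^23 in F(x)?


1/(1 - x) = sum_{k>=0} x^k. Integrating termwise and using F(0) = 0 gives
F(x) = sum_{k>=0} x^(k+1) / (k+1) = sum_{m>=1} x^m / m = -ln(1 - x).
So the coefficient of x^23 is 1/23 = 1/23.

1/23


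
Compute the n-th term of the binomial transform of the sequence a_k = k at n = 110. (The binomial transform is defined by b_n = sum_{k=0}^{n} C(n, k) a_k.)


With a_k = k, b_n = sum_{k=0}^{n} C(n, k) k. Using k * C(n, k) = n * C(n-1, k-1) gives b_n = n * sum_{k>=1} C(n-1, k-1) = n * 2^(n-1).
For n = 110: 110 * 2^109 = 110 * 649037107316853453566312041152512 = 71394081804853879892294324526776320.

71394081804853879892294324526776320
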